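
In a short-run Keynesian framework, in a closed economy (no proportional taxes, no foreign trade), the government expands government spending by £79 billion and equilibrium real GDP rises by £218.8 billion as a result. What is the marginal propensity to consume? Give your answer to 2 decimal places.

Implied spending multiplier k = ΔY/ΔG = 218.8/79 ≈ 2.7696.
Since k = 1/(1 − MPC), MPC = 1 − 1/k = 1 − ΔG/ΔY = 1 − 79/218.8 ≈ 0.64.

0.64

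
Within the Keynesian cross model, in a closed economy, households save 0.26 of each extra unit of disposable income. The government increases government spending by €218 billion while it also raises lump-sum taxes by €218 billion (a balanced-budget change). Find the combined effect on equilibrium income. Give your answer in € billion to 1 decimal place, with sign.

+€218.0 billion

MPC = 1 − MPS = 1 − 0.26 = 0.74.
Expenditure multiplier = 1/(1 − MPC) = 1/(1 − 0.74) = 1/0.26 ≈ 3.846.
ΔG contributes k·ΔG = (+€218 billion) / 0.26 ≈ +€838.5 billion.
ΔT of +€218 billion changes first-round spending by −c·ΔT = −€161.32 billion, contributing k·(−c·ΔT) = (−€161.32 billion) / 0.26 ≈ −€620.5 billion.
With ΔG = ΔT and no other leakages, the balanced-budget multiplier is 1, so ΔY = ΔG = +€218 billion.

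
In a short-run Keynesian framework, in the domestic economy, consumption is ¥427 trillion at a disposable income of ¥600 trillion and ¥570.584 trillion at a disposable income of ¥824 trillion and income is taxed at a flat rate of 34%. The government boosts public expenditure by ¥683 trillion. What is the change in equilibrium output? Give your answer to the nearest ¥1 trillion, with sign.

MPC = ΔC/ΔYd = (570.584 − 427)/(824 − 600) = 143.584/224 = 0.641.
Expenditure multiplier = 1/(1 − c(1−t)) = 1/(1 − 0.641×0.66) = 1/0.57694 ≈ 1.733.
ΔY = k × ΔG = (+¥683 trillion) / 0.57694 ≈ +¥1,184 trillion.

+¥1,184 trillion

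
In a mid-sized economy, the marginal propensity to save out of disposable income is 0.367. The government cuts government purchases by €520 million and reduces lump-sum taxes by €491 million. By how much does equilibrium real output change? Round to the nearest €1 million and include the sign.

MPC = 1 − MPS = 1 − 0.367 = 0.633.
Expenditure multiplier = 1/(1 − MPC) = 1/(1 − 0.633) = 1/0.367 ≈ 2.725.
ΔG contributes k·ΔG = (−€520 million) / 0.367 ≈ −€1,416.9 million.
ΔT of −€491 million changes first-round spending by −c·ΔT = +€310.803 million, contributing k·(−c·ΔT) = (+€310.803 million) / 0.367 ≈ +€846.9 million.
Net ΔY = k(ΔG − c·ΔT) = (−€209.197 million) / 0.367 ≈ −€570 million.

−€570 million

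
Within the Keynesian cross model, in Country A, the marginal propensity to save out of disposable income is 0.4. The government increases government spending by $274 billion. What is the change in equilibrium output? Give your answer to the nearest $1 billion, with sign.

+$685 billion

MPC = 1 − MPS = 1 − 0.4 = 0.6.
Spending multiplier = 1/(1 − MPC) = 1/(1 − 0.6) = 1/0.4 = 2.5.
ΔY = k × ΔG = (+$274 billion) / 0.4 = +$685 billion.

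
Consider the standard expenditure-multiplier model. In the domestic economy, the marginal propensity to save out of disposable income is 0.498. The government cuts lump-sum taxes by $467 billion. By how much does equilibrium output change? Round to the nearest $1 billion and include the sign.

+$471 billion

MPC = 1 − MPS = 1 − 0.498 = 0.502.
A lump-sum tax change of −$467 billion shifts disposable income by +$467 billion; first-round consumption changes by −c × ΔT = −0.502 × (−$467 billion) = +$234.434 billion.
Expenditure multiplier = 1/(1 − MPC) = 1/(1 − 0.502) = 1/0.498 ≈ 2.008.
The tax multiplier is −c × k ≈ −1.008, so ΔY = k × (−c·ΔT) = (+$234.434 billion) / 0.498 ≈ +$471 billion.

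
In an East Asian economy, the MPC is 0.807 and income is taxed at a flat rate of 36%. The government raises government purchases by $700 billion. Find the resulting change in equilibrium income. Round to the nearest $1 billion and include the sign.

Government-spending multiplier = 1/(1 − c(1−t)) = 1/(1 − 0.807×0.64) = 1/0.48352 ≈ 2.068.
ΔY = k × ΔG = (+$700 billion) / 0.48352 ≈ +$1,448 billion.

+$1,448 billion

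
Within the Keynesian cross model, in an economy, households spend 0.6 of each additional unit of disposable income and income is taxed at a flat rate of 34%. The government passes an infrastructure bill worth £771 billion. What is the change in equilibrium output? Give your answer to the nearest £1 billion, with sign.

Spending multiplier = 1/(1 − c(1−t)) = 1/(1 − 0.6×0.66) = 1/0.604 ≈ 1.656.
ΔY = k × ΔG = (+£771 billion) / 0.604 ≈ +£1,276 billion.

+£1,276 billion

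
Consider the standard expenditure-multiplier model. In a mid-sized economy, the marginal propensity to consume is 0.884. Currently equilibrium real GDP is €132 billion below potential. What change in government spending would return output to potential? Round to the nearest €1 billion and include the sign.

+€15 billion

Spending multiplier = 1/(1 − MPC) = 1/(1 − 0.884) = 1/0.116 ≈ 8.621.
Need ΔY = +€132 billion, so ΔG = ΔY/k = (+€132 billion) × 0.116 ≈ +€15 billion.
The government should increase government spending by €15 billion.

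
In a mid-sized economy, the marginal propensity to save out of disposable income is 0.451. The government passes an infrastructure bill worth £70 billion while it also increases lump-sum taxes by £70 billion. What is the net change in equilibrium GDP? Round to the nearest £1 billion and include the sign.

+£70 billion

MPC = 1 − MPS = 1 − 0.451 = 0.549.
Expenditure multiplier = 1/(1 − MPC) = 1/(1 − 0.549) = 1/0.451 ≈ 2.217.
ΔG contributes k·ΔG = (+£70 billion) / 0.451 ≈ +£155.2 billion.
ΔT of +£70 billion changes first-round spending by −c·ΔT = −£38.43 billion, contributing k·(−c·ΔT) = (−£38.43 billion) / 0.451 ≈ −£85.2 billion.
With ΔG = ΔT and no other leakages, the balanced-budget multiplier is 1, so ΔY = ΔG = +£70 billion.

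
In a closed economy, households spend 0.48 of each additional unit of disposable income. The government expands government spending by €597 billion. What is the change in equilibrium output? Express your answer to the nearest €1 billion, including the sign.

+€1,148 billion

Spending multiplier = 1/(1 − MPC) = 1/(1 − 0.48) = 1/0.52 ≈ 1.923.
ΔY = k × ΔG = (+€597 billion) / 0.52 ≈ +€1,148 billion.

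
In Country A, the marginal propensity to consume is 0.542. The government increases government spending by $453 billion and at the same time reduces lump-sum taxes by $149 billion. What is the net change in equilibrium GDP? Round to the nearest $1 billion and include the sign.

+$1,165 billion

Expenditure multiplier = 1/(1 − MPC) = 1/(1 − 0.542) = 1/0.458 ≈ 2.183.
ΔG contributes k·ΔG = (+$453 billion) / 0.458 ≈ +$989.1 billion.
ΔT of −$149 billion changes first-round spending by −c·ΔT = +$80.758 billion, contributing k·(−c·ΔT) = (+$80.758 billion) / 0.458 ≈ +$176.3 billion.
Net ΔY = k(ΔG − c·ΔT) = (+$533.758 billion) / 0.458 ≈ +$1,165 billion.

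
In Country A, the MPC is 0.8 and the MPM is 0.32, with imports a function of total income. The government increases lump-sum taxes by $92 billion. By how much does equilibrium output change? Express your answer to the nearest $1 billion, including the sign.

A lump-sum tax change of +$92 billion shifts disposable income by −$92 billion; first-round consumption changes by −c × ΔT = −0.8 × (+$92 billion) = −$73.6 billion.
Expenditure multiplier = 1/(1 − c + m) = 1/(1 − 0.8 + 0.32) = 1/0.52 ≈ 1.923.
The tax multiplier is −c × k ≈ −1.538, so ΔY = k × (−c·ΔT) = (−$73.6 billion) / 0.52 ≈ −$142 billion.

−$142 billion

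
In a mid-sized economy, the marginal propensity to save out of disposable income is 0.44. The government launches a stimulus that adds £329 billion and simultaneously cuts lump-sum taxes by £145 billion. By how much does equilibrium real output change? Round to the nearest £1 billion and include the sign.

MPC = 1 − MPS = 1 − 0.44 = 0.56.
Expenditure multiplier = 1/(1 − MPC) = 1/(1 − 0.56) = 1/0.44 ≈ 2.273.
ΔG contributes k·ΔG = (+£329 billion) / 0.44 ≈ +£747.7 billion.
ΔT of −£145 billion changes first-round spending by −c·ΔT = +£81.2 billion, contributing k·(−c·ΔT) = (+£81.2 billion) / 0.44 ≈ +£184.5 billion.
Net ΔY = k(ΔG − c·ΔT) = (+£410.2 billion) / 0.44 ≈ +£932 billion.

+£932 billion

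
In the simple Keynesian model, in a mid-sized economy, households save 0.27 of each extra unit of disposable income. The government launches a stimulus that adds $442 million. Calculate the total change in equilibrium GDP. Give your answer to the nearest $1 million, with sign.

+$1,637 million

MPC = 1 − MPS = 1 − 0.27 = 0.73.
Expenditure multiplier = 1/(1 − MPC) = 1/(1 − 0.73) = 1/0.27 ≈ 3.704.
ΔY = k × ΔG = (+$442 million) / 0.27 ≈ +$1,637 million.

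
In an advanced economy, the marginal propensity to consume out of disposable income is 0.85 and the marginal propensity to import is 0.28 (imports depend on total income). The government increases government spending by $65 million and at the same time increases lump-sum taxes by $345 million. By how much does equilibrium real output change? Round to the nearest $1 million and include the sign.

Expenditure multiplier = 1/(1 − c + m) = 1/(1 − 0.85 + 0.28) = 1/0.43 ≈ 2.326.
ΔG contributes k·ΔG = (+$65 million) / 0.43 ≈ +$151.2 million.
ΔT of +$345 million changes first-round spending by −c·ΔT = −$293.25 million, contributing k·(−c·ΔT) = (−$293.25 million) / 0.43 ≈ −$682 million.
Net ΔY = k(ΔG − c·ΔT) = (−$228.25 million) / 0.43 ≈ −$531 million.

−$531 million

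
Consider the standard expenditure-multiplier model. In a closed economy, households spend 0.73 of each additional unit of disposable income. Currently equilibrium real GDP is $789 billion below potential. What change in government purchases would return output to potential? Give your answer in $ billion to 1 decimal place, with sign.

+$213.0 billion

Spending multiplier = 1/(1 − MPC) = 1/(1 − 0.73) = 1/0.27 ≈ 3.704.
Need ΔY = +$789 billion, so ΔG = ΔY/k = (+$789 billion) × 0.27 ≈ +$213 billion.
The government should increase government purchases by $213 billion.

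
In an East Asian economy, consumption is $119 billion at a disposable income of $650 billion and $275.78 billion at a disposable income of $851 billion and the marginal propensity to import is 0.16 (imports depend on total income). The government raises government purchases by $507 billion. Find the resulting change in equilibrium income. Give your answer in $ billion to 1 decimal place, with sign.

MPC = ΔC/ΔYd = (275.78 − 119)/(851 − 650) = 156.78/201 = 0.78.
Government-spending multiplier = 1/(1 − c + m) = 1/(1 − 0.78 + 0.16) = 1/0.38 ≈ 2.632.
ΔY = k × ΔG = (+$507 billion) / 0.38 ≈ +$1,334.2 billion.

+$1,334.2 billion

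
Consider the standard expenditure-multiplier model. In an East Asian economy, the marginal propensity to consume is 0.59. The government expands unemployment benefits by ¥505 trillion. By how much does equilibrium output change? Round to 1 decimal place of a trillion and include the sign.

+¥726.7 trillion

The transfer change shifts disposable income by +¥505 trillion, so first-round consumption changes by c·ΔTR = 0.59 × (+¥505 trillion) = +¥297.95 trillion.
Expenditure multiplier = 1/(1 − MPC) = 1/(1 − 0.59) = 1/0.41 ≈ 2.439.
The transfer multiplier is c × k ≈ 1.439, so ΔY = k × (c·ΔTR) = (+¥297.95 trillion) / 0.41 ≈ +¥726.7 trillion.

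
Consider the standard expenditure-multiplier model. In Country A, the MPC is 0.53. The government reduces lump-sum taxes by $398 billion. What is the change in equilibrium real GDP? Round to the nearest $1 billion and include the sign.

+$449 billion

A lump-sum tax change of −$398 billion shifts disposable income by +$398 billion; first-round consumption changes by −c × ΔT = −0.53 × (−$398 billion) = +$210.94 billion.
Expenditure multiplier = 1/(1 − MPC) = 1/(1 − 0.53) = 1/0.47 ≈ 2.128.
The tax multiplier is −c × k ≈ −1.128, so ΔY = k × (−c·ΔT) = (+$210.94 billion) / 0.47 ≈ +$449 billion.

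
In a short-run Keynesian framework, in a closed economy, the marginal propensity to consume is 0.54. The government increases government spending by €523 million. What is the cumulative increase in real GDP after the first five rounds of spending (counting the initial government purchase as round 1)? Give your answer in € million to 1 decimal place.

Round 1 adds ΔG = €523 million; each later round is MPC = 0.54 times the previous.
After 5 rounds: 523 + 282.42 + 152.5068 + 82.353672 + 44.47098288 = ΔG·(1 − c^5)/(1 − c) = 523 × (1 − 0.0459165024)/0.46 ≈ €1,084.8 million.

€1,084.8 million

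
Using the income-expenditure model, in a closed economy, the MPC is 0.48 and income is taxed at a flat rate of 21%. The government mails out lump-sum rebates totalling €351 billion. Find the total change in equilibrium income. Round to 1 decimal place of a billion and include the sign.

A lump-sum tax change of −€351 billion shifts disposable income by +€351 billion; first-round consumption changes by −c × ΔT = −0.48 × (−€351 billion) = +€168.48 billion.
Expenditure multiplier = 1/(1 − c(1−t)) = 1/(1 − 0.48×0.79) = 1/0.6208 ≈ 1.611.
The tax multiplier is −c × k ≈ −0.773, so ΔY = k × (−c·ΔT) = (+€168.48 billion) / 0.6208 ≈ +€271.4 billion.

+€271.4 billion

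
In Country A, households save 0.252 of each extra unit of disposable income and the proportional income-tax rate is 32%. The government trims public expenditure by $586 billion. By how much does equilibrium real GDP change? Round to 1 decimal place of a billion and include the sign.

−$1,192.6 billion

MPC = 1 − MPS = 1 − 0.252 = 0.748.
Expenditure multiplier = 1/(1 − c(1−t)) = 1/(1 − 0.748×0.68) = 1/0.49136 ≈ 2.035.
ΔY = k × ΔG = (−$586 billion) / 0.49136 ≈ −$1,192.6 billion.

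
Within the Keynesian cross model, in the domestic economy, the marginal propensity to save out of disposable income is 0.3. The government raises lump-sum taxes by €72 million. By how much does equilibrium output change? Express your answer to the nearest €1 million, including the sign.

−€168 million

MPC = 1 − MPS = 1 − 0.3 = 0.7.
A lump-sum tax change of +€72 million shifts disposable income by −€72 million; first-round consumption changes by −c × ΔT = −0.7 × (+€72 million) = −€50.4 million.
Expenditure multiplier = 1/(1 − MPC) = 1/(1 − 0.7) = 1/0.3 ≈ 3.333.
The tax multiplier is −c × k ≈ −2.333, so ΔY = k × (−c·ΔT) = (−€50.4 million) / 0.3 = −€168 million.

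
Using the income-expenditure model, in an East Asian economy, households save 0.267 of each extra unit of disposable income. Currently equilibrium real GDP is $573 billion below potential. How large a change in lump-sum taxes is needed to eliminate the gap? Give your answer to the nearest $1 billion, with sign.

MPC = 1 − MPS = 1 − 0.267 = 0.733.
Spending multiplier = 1/(1 − MPC) = 1/(1 − 0.733) = 1/0.267 ≈ 3.745.
Tax multiplier = −c·k = −0.733/0.267 ≈ −2.745. Need ΔY = +$573 billion, so ΔT = ΔY/(−c·k) = −(+$573 billion) × 0.267 / 0.733 ≈ −$209 billion.
The government should cut lump-sum taxes by $209 billion.

−$209 billion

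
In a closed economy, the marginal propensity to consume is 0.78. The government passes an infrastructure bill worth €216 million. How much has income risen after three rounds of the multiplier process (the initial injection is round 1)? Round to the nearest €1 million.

€516 million

Round 1 adds ΔG = €216 million; each later round is MPC = 0.78 times the previous.
After 3 rounds: 216 + 168.48 + 131.4144 = ΔG·(1 − c^3)/(1 − c) = 216 × (1 − 0.474552)/0.22 ≈ €516 million.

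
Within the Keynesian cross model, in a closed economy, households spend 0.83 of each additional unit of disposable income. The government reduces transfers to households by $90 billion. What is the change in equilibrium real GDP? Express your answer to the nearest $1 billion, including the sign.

−$439 billion

The transfer change shifts disposable income by −$90 billion, so first-round consumption changes by c·ΔTR = 0.83 × (−$90 billion) = −$74.7 billion.
Expenditure multiplier = 1/(1 − MPC) = 1/(1 − 0.83) = 1/0.17 ≈ 5.882.
The transfer multiplier is c × k ≈ 4.882, so ΔY = k × (c·ΔTR) = (−$74.7 billion) / 0.17 ≈ −$439 billion.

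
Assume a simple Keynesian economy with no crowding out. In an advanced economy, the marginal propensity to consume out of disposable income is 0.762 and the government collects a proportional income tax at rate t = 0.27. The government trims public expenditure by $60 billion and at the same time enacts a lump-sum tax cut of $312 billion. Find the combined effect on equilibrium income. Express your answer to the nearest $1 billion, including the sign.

+$401 billion

Expenditure multiplier = 1/(1 − c(1−t)) = 1/(1 − 0.762×0.73) = 1/0.44374 ≈ 2.254.
ΔG contributes k·ΔG = (−$60 billion) / 0.44374 ≈ −$135.2 billion.
ΔT of −$312 billion changes first-round spending by −c·ΔT = +$237.744 billion, contributing k·(−c·ΔT) = (+$237.744 billion) / 0.44374 ≈ +$535.8 billion.
Net ΔY = k(ΔG − c·ΔT) = (+$177.744 billion) / 0.44374 ≈ +$401 billion.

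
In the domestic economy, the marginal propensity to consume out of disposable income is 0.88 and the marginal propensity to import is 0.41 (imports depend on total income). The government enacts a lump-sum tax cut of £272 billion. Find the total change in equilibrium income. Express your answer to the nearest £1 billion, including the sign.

A lump-sum tax change of −£272 billion shifts disposable income by +£272 billion; first-round consumption changes by −c × ΔT = −0.88 × (−£272 billion) = +£239.36 billion.
Expenditure multiplier = 1/(1 − c + m) = 1/(1 − 0.88 + 0.41) = 1/0.53 ≈ 1.887.
The tax multiplier is −c × k ≈ −1.66, so ΔY = k × (−c·ΔT) = (+£239.36 billion) / 0.53 ≈ +£452 billion.

+£452 billion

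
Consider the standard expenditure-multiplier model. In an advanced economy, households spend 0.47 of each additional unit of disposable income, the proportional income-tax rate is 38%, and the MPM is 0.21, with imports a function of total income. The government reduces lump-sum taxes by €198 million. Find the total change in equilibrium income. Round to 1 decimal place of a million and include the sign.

A lump-sum tax change of −€198 million shifts disposable income by +€198 million; first-round consumption changes by −c × ΔT = −0.47 × (−€198 million) = +€93.06 million.
Expenditure multiplier = 1/(1 − c(1−t) + m) = 1/(1 − 0.47×0.62 + 0.21) = 1/0.9186 ≈ 1.089.
The tax multiplier is −c × k ≈ −0.512, so ΔY = k × (−c·ΔT) = (+€93.06 million) / 0.9186 ≈ +€101.3 million.

+€101.3 million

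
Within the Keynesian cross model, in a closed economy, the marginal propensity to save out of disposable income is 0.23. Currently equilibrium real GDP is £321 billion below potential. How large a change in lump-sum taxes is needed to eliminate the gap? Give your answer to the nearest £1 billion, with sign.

MPC = 1 − MPS = 1 − 0.23 = 0.77.
Spending multiplier = 1/(1 − MPC) = 1/(1 − 0.77) = 1/0.23 ≈ 4.348.
Tax multiplier = −c·k = −0.77/0.23 ≈ −3.348. Need ΔY = +£321 billion, so ΔT = ΔY/(−c·k) = −(+£321 billion) × 0.23 / 0.77 ≈ −£96 billion.
The government should cut lump-sum taxes by £96 billion.

−£96 billion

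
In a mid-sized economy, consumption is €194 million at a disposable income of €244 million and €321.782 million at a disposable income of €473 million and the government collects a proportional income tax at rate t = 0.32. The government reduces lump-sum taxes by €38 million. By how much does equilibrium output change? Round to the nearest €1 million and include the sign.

MPC = ΔC/ΔYd = (321.782 − 194)/(473 − 244) = 127.782/229 = 0.558.
A lump-sum tax change of −€38 million shifts disposable income by +€38 million; first-round consumption changes by −c × ΔT = −0.558 × (−€38 million) = +€21.204 million.
Expenditure multiplier = 1/(1 − c(1−t)) = 1/(1 − 0.558×0.68) = 1/0.62056 ≈ 1.611.
The tax multiplier is −c × k ≈ −0.899, so ΔY = k × (−c·ΔT) = (+€21.204 million) / 0.62056 ≈ +€34 million.

+€34 million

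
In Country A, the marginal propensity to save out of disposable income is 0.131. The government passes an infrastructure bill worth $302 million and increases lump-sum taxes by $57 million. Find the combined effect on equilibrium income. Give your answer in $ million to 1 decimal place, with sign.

+$1,927.2 million

MPC = 1 − MPS = 1 − 0.131 = 0.869.
Expenditure multiplier = 1/(1 − MPC) = 1/(1 − 0.869) = 1/0.131 ≈ 7.634.
ΔG contributes k·ΔG = (+$302 million) / 0.131 ≈ +$2,305.3 million.
ΔT of +$57 million changes first-round spending by −c·ΔT = −$49.533 million, contributing k·(−c·ΔT) = (−$49.533 million) / 0.131 ≈ −$378.1 million.
Net ΔY = k(ΔG − c·ΔT) = (+$252.467 million) / 0.131 ≈ +$1,927.2 million.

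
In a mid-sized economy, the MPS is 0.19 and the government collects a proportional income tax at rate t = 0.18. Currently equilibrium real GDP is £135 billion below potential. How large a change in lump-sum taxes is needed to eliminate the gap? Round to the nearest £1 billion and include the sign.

−£56 billion

MPC = 1 − MPS = 1 − 0.19 = 0.81.
Spending multiplier = 1/(1 − c(1−t)) = 1/(1 − 0.81×0.82) = 1/0.3358 ≈ 2.978.
Tax multiplier = −c·k = −0.81/0.3358 ≈ −2.412. Need ΔY = +£135 billion, so ΔT = ΔY/(−c·k) = −(+£135 billion) × 0.3358 / 0.81 ≈ −£56 billion.
The government should cut lump-sum taxes by £56 billion.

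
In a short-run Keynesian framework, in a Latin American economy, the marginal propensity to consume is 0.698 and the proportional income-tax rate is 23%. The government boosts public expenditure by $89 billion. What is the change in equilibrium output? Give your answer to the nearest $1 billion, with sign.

+$192 billion

Government-spending multiplier = 1/(1 − c(1−t)) = 1/(1 − 0.698×0.77) = 1/0.46254 ≈ 2.162.
ΔY = k × ΔG = (+$89 billion) / 0.46254 ≈ +$192 billion.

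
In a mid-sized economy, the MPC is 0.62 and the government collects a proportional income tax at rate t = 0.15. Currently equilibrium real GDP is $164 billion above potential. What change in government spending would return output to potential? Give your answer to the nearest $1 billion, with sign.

Spending multiplier = 1/(1 − c(1−t)) = 1/(1 − 0.62×0.85) = 1/0.473 ≈ 2.114.
Need ΔY = −$164 billion, so ΔG = ΔY/k = (−$164 billion) × 0.473 ≈ −$78 billion.
The government should cut government spending by $78 billion.

−$78 billion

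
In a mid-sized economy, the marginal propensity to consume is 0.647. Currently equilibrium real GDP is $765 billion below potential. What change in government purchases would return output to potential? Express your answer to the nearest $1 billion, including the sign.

Spending multiplier = 1/(1 − MPC) = 1/(1 − 0.647) = 1/0.353 ≈ 2.833.
Need ΔY = +$765 billion, so ΔG = ΔY/k = (+$765 billion) × 0.353 ≈ +$270 billion.
The government should increase government purchases by $270 billion.

+$270 billion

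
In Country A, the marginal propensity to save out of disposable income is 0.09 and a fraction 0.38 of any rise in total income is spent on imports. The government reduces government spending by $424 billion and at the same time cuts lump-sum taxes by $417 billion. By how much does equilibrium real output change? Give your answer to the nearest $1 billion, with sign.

−$95 billion

MPC = 1 − MPS = 1 − 0.09 = 0.91.
Expenditure multiplier = 1/(1 − c + m) = 1/(1 − 0.91 + 0.38) = 1/0.47 ≈ 2.128.
ΔG contributes k·ΔG = (−$424 billion) / 0.47 ≈ −$902.1 billion.
ΔT of −$417 billion changes first-round spending by −c·ΔT = +$379.47 billion, contributing k·(−c·ΔT) = (+$379.47 billion) / 0.47 ≈ +$807.4 billion.
Net ΔY = k(ΔG − c·ΔT) = (−$44.53 billion) / 0.47 ≈ −$95 billion.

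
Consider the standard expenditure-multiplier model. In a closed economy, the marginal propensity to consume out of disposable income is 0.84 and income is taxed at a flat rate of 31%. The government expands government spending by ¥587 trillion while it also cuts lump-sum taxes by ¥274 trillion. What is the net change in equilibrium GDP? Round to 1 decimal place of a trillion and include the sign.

Expenditure multiplier = 1/(1 − c(1−t)) = 1/(1 − 0.84×0.69) = 1/0.4204 ≈ 2.379.
ΔG contributes k·ΔG = (+¥587 trillion) / 0.4204 ≈ +¥1,396.3 trillion.
ΔT of −¥274 trillion changes first-round spending by −c·ΔT = +¥230.16 trillion, contributing k·(−c·ΔT) = (+¥230.16 trillion) / 0.4204 ≈ +¥547.5 trillion.
Net ΔY = k(ΔG − c·ΔT) = (+¥817.16 trillion) / 0.4204 ≈ +¥1,943.8 trillion.

+¥1,943.8 trillion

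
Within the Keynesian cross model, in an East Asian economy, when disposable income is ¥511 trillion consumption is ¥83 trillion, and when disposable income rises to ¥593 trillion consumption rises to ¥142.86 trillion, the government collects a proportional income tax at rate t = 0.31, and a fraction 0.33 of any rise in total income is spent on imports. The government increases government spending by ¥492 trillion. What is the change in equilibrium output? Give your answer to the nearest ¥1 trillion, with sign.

+¥595 trillion

MPC = ΔC/ΔYd = (142.86 − 83)/(593 − 511) = 59.86/82 = 0.73.
Spending multiplier = 1/(1 − c(1−t) + m) = 1/(1 − 0.73×0.69 + 0.33) = 1/0.8263 ≈ 1.21.
ΔY = k × ΔG = (+¥492 trillion) / 0.8263 ≈ +¥595 trillion.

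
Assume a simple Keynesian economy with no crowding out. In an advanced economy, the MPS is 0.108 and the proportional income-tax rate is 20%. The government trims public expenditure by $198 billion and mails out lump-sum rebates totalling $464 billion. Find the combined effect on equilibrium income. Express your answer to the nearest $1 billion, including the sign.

MPC = 1 − MPS = 1 − 0.108 = 0.892.
Expenditure multiplier = 1/(1 − c(1−t)) = 1/(1 − 0.892×0.8) = 1/0.2864 ≈ 3.492.
ΔG contributes k·ΔG = (−$198 billion) / 0.2864 ≈ −$691.3 billion.
ΔT of −$464 billion changes first-round spending by −c·ΔT = +$413.888 billion, contributing k·(−c·ΔT) = (+$413.888 billion) / 0.2864 ≈ +$1,445.1 billion.
Net ΔY = k(ΔG − c·ΔT) = (+$215.888 billion) / 0.2864 ≈ +$754 billion.

+$754 billion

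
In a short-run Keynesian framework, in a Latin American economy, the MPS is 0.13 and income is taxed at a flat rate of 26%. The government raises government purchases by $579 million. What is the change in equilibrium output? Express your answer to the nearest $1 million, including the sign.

MPC = 1 − MPS = 1 − 0.13 = 0.87.
Government-spending multiplier = 1/(1 − c(1−t)) = 1/(1 − 0.87×0.74) = 1/0.3562 ≈ 2.807.
ΔY = k × ΔG = (+$579 million) / 0.3562 ≈ +$1,625 million.

+$1,625 million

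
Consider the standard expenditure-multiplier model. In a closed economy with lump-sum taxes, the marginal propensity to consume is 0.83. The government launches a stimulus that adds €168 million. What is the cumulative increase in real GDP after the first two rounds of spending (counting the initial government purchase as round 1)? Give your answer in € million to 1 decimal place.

Round 1 adds ΔG = €168 million; each later round is MPC = 0.83 times the previous.
After 2 rounds: 168 + 139.44 = ΔG·(1 − c^2)/(1 − c) = 168 × (1 − 0.6889)/0.17 ≈ €307.4 million.

€307.4 million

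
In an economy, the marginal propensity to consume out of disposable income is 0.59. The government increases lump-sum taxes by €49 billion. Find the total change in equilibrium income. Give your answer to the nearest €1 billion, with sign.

−€71 billion

A lump-sum tax change of +€49 billion shifts disposable income by −€49 billion; first-round consumption changes by −c × ΔT = −0.59 × (+€49 billion) = −€28.91 billion.
Expenditure multiplier = 1/(1 − MPC) = 1/(1 − 0.59) = 1/0.41 ≈ 2.439.
The tax multiplier is −c × k ≈ −1.439, so ΔY = k × (−c·ΔT) = (−€28.91 billion) / 0.41 ≈ −€71 billion.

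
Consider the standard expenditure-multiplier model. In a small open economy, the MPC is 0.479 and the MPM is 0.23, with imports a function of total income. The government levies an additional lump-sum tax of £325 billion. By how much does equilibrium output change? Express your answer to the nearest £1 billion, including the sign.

−£207 billion

A lump-sum tax change of +£325 billion shifts disposable income by −£325 billion; first-round consumption changes by −c × ΔT = −0.479 × (+£325 billion) = −£155.675 billion.
Expenditure multiplier = 1/(1 − c + m) = 1/(1 − 0.479 + 0.23) = 1/0.751 ≈ 1.332.
The tax multiplier is −c × k ≈ −0.638, so ΔY = k × (−c·ΔT) = (−£155.675 billion) / 0.751 ≈ −£207 billion.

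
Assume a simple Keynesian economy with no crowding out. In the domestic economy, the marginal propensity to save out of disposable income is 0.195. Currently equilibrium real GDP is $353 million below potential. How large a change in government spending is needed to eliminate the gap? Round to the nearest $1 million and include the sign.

+$69 million

MPC = 1 − MPS = 1 − 0.195 = 0.805.
Spending multiplier = 1/(1 − MPC) = 1/(1 − 0.805) = 1/0.195 ≈ 5.128.
Need ΔY = +$353 million, so ΔG = ΔY/k = (+$353 million) × 0.195 ≈ +$69 million.
The government should increase government spending by $69 million.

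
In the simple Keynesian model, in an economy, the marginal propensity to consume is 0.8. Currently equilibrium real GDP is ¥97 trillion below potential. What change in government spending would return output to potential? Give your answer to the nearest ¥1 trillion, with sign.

Spending multiplier = 1/(1 − MPC) = 1/(1 − 0.8) = 1/0.2 = 5.
Need ΔY = +¥97 trillion, so ΔG = ΔY/k = (+¥97 trillion) × 0.2 ≈ +¥19 trillion.
The government should increase government spending by ¥19 trillion.

+¥19 trillion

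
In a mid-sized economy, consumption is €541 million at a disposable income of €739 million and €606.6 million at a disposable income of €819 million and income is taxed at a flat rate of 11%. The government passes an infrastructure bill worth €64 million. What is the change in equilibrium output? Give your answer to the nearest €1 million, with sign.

MPC = ΔC/ΔYd = (606.6 − 541)/(819 − 739) = 65.6/80 = 0.82.
Government-spending multiplier = 1/(1 − c(1−t)) = 1/(1 − 0.82×0.89) = 1/0.2702 ≈ 3.701.
ΔY = k × ΔG = (+€64 million) / 0.2702 ≈ +€237 million.

+€237 million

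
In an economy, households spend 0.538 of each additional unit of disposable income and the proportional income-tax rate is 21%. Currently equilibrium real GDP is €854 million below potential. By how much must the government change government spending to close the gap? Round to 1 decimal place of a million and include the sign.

Spending multiplier = 1/(1 − c(1−t)) = 1/(1 − 0.538×0.79) = 1/0.57498 ≈ 1.739.
Need ΔY = +€854 million, so ΔG = ΔY/k = (+€854 million) × 0.57498 ≈ +€491 million.
The government should increase government spending by €491 million.

+€491.0 million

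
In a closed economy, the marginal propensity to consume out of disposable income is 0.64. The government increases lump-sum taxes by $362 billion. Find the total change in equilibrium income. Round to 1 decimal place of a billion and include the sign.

A lump-sum tax change of +$362 billion shifts disposable income by −$362 billion; first-round consumption changes by −c × ΔT = −0.64 × (+$362 billion) = −$231.68 billion.
Expenditure multiplier = 1/(1 − MPC) = 1/(1 − 0.64) = 1/0.36 ≈ 2.778.
The tax multiplier is −c × k ≈ −1.778, so ΔY = k × (−c·ΔT) = (−$231.68 billion) / 0.36 ≈ −$643.6 billion.

−$643.6 billion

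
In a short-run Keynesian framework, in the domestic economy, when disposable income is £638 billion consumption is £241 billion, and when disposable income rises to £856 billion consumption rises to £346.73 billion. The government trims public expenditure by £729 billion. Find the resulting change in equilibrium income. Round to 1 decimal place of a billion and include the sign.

MPC = ΔC/ΔYd = (346.73 − 241)/(856 − 638) = 105.73/218 = 0.485.
Government-spending multiplier = 1/(1 − MPC) = 1/(1 − 0.485) = 1/0.515 ≈ 1.942.
ΔY = k × ΔG = (−£729 billion) / 0.515 ≈ −£1,415.5 billion.

−£1,415.5 billion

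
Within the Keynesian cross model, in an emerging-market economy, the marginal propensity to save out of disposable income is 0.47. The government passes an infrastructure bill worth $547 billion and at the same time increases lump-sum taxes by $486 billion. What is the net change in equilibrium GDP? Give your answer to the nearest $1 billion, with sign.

MPC = 1 − MPS = 1 − 0.47 = 0.53.
Expenditure multiplier = 1/(1 − MPC) = 1/(1 − 0.53) = 1/0.47 ≈ 2.128.
ΔG contributes k·ΔG = (+$547 billion) / 0.47 ≈ +$1,163.8 billion.
ΔT of +$486 billion changes first-round spending by −c·ΔT = −$257.58 billion, contributing k·(−c·ΔT) = (−$257.58 billion) / 0.47 ≈ −$548 billion.
Net ΔY = k(ΔG − c·ΔT) = (+$289.42 billion) / 0.47 ≈ +$616 billion.

+$616 billion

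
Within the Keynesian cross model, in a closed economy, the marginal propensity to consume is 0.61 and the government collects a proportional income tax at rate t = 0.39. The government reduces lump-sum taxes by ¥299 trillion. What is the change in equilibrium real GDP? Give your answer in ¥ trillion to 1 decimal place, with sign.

+¥290.5 trillion

A lump-sum tax change of −¥299 trillion shifts disposable income by +¥299 trillion; first-round consumption changes by −c × ΔT = −0.61 × (−¥299 trillion) = +¥182.39 trillion.
Expenditure multiplier = 1/(1 − c(1−t)) = 1/(1 − 0.61×0.61) = 1/0.6279 ≈ 1.593.
The tax multiplier is −c × k ≈ −0.971, so ΔY = k × (−c·ΔT) = (+¥182.39 trillion) / 0.6279 ≈ +¥290.5 trillion.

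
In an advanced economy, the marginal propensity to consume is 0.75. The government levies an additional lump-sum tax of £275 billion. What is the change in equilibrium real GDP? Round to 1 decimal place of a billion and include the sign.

−£825.0 billion

A lump-sum tax change of +£275 billion shifts disposable income by −£275 billion; first-round consumption changes by −c × ΔT = −0.75 × (+£275 billion) = −£206.25 billion.
Expenditure multiplier = 1/(1 − MPC) = 1/(1 − 0.75) = 1/0.25 = 4.
The tax multiplier is −c × k = −3, so ΔY = k × (−c·ΔT) = (−£206.25 billion) / 0.25 = −£825 billion.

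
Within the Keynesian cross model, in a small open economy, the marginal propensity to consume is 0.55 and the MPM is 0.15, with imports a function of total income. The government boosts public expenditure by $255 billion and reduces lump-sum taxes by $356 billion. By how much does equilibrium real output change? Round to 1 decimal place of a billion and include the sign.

Expenditure multiplier = 1/(1 − c + m) = 1/(1 − 0.55 + 0.15) = 1/0.6 ≈ 1.667.
ΔG contributes k·ΔG = (+$255 billion) / 0.6 = +$425 billion.
ΔT of −$356 billion changes first-round spending by −c·ΔT = +$195.8 billion, contributing k·(−c·ΔT) = (+$195.8 billion) / 0.6 ≈ +$326.3 billion.
Net ΔY = k(ΔG − c·ΔT) = (+$450.8 billion) / 0.6 ≈ +$751.3 billion.

+$751.3 billion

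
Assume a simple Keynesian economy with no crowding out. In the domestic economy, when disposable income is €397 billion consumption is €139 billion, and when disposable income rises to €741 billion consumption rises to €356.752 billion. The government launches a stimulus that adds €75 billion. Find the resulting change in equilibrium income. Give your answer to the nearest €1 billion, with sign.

+€204 billion

MPC = ΔC/ΔYd = (356.752 − 139)/(741 − 397) = 217.752/344 = 0.633.
Expenditure multiplier = 1/(1 − MPC) = 1/(1 − 0.633) = 1/0.367 ≈ 2.725.
ΔY = k × ΔG = (+€75 billion) / 0.367 ≈ +€204 billion.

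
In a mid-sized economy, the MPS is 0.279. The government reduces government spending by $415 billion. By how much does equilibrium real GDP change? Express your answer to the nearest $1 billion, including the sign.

−$1,487 billion

MPC = 1 − MPS = 1 − 0.279 = 0.721.
Government-spending multiplier = 1/(1 − MPC) = 1/(1 − 0.721) = 1/0.279 ≈ 3.584.
ΔY = k × ΔG = (−$415 billion) / 0.279 ≈ −$1,487 billion.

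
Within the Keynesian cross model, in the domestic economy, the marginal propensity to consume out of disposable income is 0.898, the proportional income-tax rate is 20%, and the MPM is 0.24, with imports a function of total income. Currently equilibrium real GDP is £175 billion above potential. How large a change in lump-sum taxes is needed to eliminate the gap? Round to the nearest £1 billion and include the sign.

+£102 billion

Spending multiplier = 1/(1 − c(1−t) + m) = 1/(1 − 0.898×0.8 + 0.24) = 1/0.5216 ≈ 1.917.
Tax multiplier = −c·k = −0.898/0.5216 ≈ −1.722. Need ΔY = −£175 billion, so ΔT = ΔY/(−c·k) = −(−£175 billion) × 0.5216 / 0.898 ≈ +£102 billion.
The government should raise lump-sum taxes by £102 billion.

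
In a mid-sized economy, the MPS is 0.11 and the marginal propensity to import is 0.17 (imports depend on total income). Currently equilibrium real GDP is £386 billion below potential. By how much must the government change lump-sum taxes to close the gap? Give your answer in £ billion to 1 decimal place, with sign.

−£121.4 billion

MPC = 1 − MPS = 1 − 0.11 = 0.89.
Spending multiplier = 1/(1 − c + m) = 1/(1 − 0.89 + 0.17) = 1/0.28 ≈ 3.571.
Tax multiplier = −c·k = −0.89/0.28 ≈ −3.179. Need ΔY = +£386 billion, so ΔT = ΔY/(−c·k) = −(+£386 billion) × 0.28 / 0.89 ≈ −£121.4 billion.
The government should cut lump-sum taxes by £121.4 billion.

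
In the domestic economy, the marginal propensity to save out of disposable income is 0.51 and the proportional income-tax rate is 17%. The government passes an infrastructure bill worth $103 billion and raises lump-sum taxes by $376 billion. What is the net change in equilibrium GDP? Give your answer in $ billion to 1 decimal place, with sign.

−$136.9 billion

MPC = 1 − MPS = 1 − 0.51 = 0.49.
Expenditure multiplier = 1/(1 − c(1−t)) = 1/(1 − 0.49×0.83) = 1/0.5933 ≈ 1.685.
ΔG contributes k·ΔG = (+$103 billion) / 0.5933 ≈ +$173.6 billion.
ΔT of +$376 billion changes first-round spending by −c·ΔT = −$184.24 billion, contributing k·(−c·ΔT) = (−$184.24 billion) / 0.5933 ≈ −$310.5 billion.
Net ΔY = k(ΔG − c·ΔT) = (−$81.24 billion) / 0.5933 ≈ −$136.9 billion.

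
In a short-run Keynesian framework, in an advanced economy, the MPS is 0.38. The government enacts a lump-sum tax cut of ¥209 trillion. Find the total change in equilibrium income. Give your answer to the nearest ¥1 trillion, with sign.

+¥341 trillion

MPC = 1 − MPS = 1 − 0.38 = 0.62.
A lump-sum tax change of −¥209 trillion shifts disposable income by +¥209 trillion; first-round consumption changes by −c × ΔT = −0.62 × (−¥209 trillion) = +¥129.58 trillion.
Expenditure multiplier = 1/(1 − MPC) = 1/(1 − 0.62) = 1/0.38 ≈ 2.632.
The tax multiplier is −c × k ≈ −1.632, so ΔY = k × (−c·ΔT) = (+¥129.58 trillion) / 0.38 = +¥341 trillion.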